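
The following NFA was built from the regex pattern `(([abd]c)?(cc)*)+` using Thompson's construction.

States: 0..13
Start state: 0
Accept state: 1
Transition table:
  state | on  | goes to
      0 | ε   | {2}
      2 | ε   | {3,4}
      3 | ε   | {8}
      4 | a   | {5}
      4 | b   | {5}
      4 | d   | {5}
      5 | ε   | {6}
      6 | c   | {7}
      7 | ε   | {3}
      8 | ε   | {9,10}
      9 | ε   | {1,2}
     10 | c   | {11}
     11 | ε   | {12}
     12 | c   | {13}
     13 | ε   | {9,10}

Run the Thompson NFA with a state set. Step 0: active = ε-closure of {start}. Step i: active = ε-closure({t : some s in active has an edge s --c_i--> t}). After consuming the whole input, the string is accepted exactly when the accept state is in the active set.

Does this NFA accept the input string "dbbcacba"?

Answer: REJECT

Trace:
start: ε-closure({0}) = {0,1,2,3,4,8,9,10}
'd' @ 1: {5,6}
'b' @ 2: {}  — state set empty
rest 'bcacba' ignored (set empty)
end set {} — state 1 not in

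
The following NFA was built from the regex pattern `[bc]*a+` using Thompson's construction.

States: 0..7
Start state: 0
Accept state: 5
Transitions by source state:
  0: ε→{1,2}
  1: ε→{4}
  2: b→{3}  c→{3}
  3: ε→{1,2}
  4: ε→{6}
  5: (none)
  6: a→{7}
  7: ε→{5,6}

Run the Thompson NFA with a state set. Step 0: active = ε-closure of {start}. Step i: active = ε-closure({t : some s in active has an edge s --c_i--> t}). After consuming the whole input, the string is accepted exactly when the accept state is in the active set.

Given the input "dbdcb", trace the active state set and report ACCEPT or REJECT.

initial (ε-close {0}): {0,1,2,4,6}
'd' @ 1: {}  — no active states
rest 'bdcb' ignored (set empty)
end set {} — state 5 not in

Answer: REJECT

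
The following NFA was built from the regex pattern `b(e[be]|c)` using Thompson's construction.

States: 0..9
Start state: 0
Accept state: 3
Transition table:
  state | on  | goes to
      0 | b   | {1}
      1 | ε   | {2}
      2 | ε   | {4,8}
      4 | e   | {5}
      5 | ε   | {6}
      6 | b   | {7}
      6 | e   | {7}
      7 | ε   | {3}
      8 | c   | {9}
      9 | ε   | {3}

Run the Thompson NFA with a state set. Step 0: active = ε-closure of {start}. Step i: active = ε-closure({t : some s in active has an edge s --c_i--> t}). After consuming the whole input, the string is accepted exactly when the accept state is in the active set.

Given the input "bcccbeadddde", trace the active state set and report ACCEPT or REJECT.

S₀ = ε-closure({0}) = {0}
'b' @ 1: {1,2,4,8}
'c' @ 2: {3,9}  ✓accept
'c' @ 3: {}  — no active states
rest 'cbeadddde' ignored (set empty)
after full input: {}  (accept=3 not in)

Answer: REJECT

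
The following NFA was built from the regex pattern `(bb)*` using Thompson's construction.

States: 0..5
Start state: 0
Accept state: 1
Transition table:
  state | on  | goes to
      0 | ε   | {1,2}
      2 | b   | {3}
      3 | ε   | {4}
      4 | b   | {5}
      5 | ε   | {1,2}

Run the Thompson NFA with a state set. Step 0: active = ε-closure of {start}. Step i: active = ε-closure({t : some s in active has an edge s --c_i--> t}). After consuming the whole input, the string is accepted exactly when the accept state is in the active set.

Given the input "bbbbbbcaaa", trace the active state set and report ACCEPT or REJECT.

S₀ = ε-closure({0}) = {0,1,2}
'b' @ 1: {3,4}
'b' @ 2: {1,2,5}  (accept∈set)
'b' @ 3: {3,4}
'b' @ 4: {1,2,5}  (accept∈set)
'b' @ 5: {3,4}
'b' @ 6: {1,2,5}  (accept∈set)
'c' @ 7: {}  — dead — no transitions
rest 'aaa' ignored (set empty)
end set {} — state 1 not in

Answer: REJECT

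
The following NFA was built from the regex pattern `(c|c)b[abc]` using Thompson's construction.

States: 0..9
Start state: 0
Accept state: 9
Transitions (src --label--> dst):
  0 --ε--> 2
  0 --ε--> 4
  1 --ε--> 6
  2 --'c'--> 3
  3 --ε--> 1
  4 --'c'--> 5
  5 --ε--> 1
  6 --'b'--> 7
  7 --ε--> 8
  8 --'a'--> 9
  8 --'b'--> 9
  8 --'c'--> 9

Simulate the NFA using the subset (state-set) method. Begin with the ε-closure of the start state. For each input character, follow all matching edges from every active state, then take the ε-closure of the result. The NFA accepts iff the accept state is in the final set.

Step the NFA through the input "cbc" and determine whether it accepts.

Answer: ACCEPT

Steps:
start: ε-closure({0}) = {0,2,4}
'c' @ 1: {1,3,5,6}
'b' @ 2: {7,8}
'c' @ 3: {9}  [accepting]
after full input: {9}  (accept=9 in)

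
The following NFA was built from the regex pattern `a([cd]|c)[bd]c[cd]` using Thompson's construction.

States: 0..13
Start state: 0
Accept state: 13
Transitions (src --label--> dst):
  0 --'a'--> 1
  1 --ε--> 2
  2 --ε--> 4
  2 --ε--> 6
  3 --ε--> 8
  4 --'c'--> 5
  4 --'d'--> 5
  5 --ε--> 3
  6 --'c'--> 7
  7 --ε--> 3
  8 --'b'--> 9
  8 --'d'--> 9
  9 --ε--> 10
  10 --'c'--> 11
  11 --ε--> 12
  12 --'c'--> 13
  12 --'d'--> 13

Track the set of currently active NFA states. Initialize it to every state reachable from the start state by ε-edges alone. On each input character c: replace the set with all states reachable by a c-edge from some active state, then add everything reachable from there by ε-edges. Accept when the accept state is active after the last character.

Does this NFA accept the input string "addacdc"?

Answer: REJECT

Steps:
start: ε-closure({0}) = {0}
'a' @ 1: {1,2,4,6}
'd' @ 2: {3,5,8}
'd' @ 3: {9,10}
'a' @ 4: {}  — state set empty
rest 'cdc' ignored (set empty)
end set {} — state 13 not in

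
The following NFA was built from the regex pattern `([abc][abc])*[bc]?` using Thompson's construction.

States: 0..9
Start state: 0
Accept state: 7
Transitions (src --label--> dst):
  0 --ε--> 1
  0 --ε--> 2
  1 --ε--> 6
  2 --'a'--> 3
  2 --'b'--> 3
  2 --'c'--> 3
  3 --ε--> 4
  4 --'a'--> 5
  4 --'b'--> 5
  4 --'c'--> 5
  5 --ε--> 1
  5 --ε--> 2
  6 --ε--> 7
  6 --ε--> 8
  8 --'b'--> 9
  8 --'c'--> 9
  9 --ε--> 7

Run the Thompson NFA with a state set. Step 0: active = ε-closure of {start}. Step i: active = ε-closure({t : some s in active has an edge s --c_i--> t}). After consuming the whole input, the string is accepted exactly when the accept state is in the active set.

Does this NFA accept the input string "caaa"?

Answer: ACCEPT

Trace:
S₀ = ε-closure({0}) = {0,1,2,6,7,8}
'c' @ 1: {3,4,7,9}  ✓accept
'a' @ 2: {1,2,5,6,7,8}  ✓accept
'a' @ 3: {3,4}
'a' @ 4: {1,2,5,6,7,8}  ✓accept
after full input: {1,2,5,6,7,8}  (accept=7 in)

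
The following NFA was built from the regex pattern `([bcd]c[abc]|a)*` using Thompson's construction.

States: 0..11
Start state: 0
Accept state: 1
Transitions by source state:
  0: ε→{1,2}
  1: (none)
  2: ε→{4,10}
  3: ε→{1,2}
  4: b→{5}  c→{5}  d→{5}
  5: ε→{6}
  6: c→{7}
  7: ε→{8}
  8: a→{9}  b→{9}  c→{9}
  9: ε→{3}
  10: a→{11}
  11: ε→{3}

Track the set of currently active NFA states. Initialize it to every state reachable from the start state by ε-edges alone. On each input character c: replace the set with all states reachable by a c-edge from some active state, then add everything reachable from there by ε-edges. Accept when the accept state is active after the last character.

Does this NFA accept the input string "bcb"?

Answer: ACCEPT

Trace:
start: ε-closure({0}) = {0,1,2,4,10}
'b' @ 1: {5,6}
'c' @ 2: {7,8}
'b' @ 3: {1,2,3,4,9,10}  (accept∈set)
after full input: {1,2,3,4,9,10}  (accept=1 in)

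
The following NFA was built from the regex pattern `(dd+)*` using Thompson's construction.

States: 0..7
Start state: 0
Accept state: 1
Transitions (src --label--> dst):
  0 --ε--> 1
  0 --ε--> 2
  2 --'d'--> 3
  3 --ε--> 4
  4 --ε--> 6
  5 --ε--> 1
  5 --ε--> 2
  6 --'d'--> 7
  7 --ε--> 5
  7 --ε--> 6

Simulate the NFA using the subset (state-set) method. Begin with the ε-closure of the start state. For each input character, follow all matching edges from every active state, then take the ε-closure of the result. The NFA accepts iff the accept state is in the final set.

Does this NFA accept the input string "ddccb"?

initial (ε-close {0}): {0,1,2}
'd' @ 1: {3,4,6}
'd' @ 2: {1,2,5,6,7}  ✓accept
'c' @ 3: {}  — state set empty
rest 'cb' ignored (set empty)
final: {}; accept 1 not in set

Answer: REJECT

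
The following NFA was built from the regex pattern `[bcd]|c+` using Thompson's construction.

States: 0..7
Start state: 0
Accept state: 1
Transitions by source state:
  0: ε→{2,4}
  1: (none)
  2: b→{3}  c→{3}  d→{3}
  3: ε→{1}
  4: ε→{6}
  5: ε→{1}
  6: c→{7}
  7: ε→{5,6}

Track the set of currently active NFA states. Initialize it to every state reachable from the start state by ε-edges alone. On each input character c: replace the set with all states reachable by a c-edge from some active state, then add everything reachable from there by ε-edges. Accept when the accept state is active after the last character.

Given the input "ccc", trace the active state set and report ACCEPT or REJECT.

Answer: ACCEPT

Trace:
initial (ε-close {0}): {0,2,4,6}
'c' @ 1: {1,3,5,6,7}  ✓accept
'c' @ 2: {1,5,6,7}  ✓accept
'c' @ 3: {1,5,6,7}  ✓accept
end set {1,5,6,7} — state 1 in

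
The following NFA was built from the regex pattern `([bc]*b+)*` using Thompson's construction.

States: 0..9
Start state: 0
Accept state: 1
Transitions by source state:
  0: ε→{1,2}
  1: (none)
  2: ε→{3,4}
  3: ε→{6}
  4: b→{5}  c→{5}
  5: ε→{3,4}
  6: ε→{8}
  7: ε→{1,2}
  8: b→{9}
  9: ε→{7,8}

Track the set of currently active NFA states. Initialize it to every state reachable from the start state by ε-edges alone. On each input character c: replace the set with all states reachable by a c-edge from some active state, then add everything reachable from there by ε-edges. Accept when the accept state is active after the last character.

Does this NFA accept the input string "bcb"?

S₀ = ε-closure({0}) = {0,1,2,3,4,6,8}
'b' @ 1: {1,2,3,4,5,6,7,8,9}  (accept∈set)
'c' @ 2: {3,4,5,6,8}
'b' @ 3: {1,2,3,4,5,6,7,8,9}  (accept∈set)
end set {1,2,3,4,5,6,7,8,9} — state 1 in

Answer: ACCEPT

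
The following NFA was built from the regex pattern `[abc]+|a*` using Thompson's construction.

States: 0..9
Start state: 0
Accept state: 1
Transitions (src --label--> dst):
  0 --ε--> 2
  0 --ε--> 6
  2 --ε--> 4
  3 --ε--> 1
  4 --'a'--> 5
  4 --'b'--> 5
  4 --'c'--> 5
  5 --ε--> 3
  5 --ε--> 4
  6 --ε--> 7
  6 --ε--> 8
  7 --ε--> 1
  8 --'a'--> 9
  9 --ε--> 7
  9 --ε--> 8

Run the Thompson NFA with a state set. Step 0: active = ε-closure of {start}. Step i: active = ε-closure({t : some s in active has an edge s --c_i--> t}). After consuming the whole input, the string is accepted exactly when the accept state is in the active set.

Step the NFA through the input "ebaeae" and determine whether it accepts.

Answer: REJECT

Steps:
start: ε-closure({0}) = {0,1,2,4,6,7,8}
'e' @ 1: {}  — dead — no transitions
rest 'baeae' ignored (set empty)
final: {}; accept 1 not in set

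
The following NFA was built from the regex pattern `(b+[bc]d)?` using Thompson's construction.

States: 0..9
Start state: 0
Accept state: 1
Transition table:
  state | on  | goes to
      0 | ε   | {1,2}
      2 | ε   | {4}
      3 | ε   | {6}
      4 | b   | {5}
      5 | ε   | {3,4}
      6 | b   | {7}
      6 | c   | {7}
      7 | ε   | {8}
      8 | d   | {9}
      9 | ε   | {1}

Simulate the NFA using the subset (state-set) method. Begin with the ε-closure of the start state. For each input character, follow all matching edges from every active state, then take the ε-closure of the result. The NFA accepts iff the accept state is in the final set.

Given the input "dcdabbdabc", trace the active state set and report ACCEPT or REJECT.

initial (ε-close {0}): {0,1,2,4}
'd' @ 1: {}  — state set empty
rest 'cdabbdabc' ignored (set empty)
final: {}; accept 1 not in set

Answer: REJECT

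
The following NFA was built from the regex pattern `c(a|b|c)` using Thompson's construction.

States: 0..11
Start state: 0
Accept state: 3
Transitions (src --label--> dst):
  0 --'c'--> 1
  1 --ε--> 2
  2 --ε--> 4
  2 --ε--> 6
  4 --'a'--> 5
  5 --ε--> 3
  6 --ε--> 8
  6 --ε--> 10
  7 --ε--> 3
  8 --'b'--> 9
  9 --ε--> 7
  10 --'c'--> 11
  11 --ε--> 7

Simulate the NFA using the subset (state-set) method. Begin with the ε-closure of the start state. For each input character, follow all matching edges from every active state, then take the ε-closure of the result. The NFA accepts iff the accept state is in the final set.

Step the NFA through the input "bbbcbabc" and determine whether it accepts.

S₀ = ε-closure({0}) = {0}
'b' @ 1: {}  — no active states
rest 'bbcbabc' ignored (set empty)
after full input: {}  (accept=3 not in)

Answer: REJECT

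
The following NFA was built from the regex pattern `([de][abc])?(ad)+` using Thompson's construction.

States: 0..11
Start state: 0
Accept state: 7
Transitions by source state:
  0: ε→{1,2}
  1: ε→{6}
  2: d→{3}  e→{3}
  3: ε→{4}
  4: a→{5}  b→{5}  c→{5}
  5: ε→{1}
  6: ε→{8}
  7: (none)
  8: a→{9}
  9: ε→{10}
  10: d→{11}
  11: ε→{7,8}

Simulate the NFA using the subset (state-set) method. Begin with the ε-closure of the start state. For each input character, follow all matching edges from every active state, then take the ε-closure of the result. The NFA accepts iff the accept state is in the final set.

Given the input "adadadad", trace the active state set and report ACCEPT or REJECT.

initial (ε-close {0}): {0,1,2,6,8}
'a' @ 1: {9,10}
'd' @ 2: {7,8,11}  ✓accept
'a' @ 3: {9,10}
'd' @ 4: {7,8,11}  ✓accept
'a' @ 5: {9,10}
'd' @ 6: {7,8,11}  ✓accept
'a' @ 7: {9,10}
'd' @ 8: {7,8,11}  ✓accept
final: {7,8,11}; accept 7 in set

Answer: ACCEPT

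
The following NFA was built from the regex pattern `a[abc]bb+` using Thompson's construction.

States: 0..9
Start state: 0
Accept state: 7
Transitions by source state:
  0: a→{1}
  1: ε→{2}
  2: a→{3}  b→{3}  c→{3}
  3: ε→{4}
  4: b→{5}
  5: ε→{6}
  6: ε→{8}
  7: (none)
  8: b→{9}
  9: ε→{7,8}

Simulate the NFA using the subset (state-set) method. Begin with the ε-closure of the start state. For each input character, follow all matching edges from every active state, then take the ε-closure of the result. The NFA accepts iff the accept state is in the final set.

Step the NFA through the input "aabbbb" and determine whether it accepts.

Answer: ACCEPT

Derivation:
initial (ε-close {0}): {0}
'a' @ 1: {1,2}
'a' @ 2: {3,4}
'b' @ 3: {5,6,8}
'b' @ 4: {7,8,9}  [accepting]
'b' @ 5: {7,8,9}  [accepting]
'b' @ 6: {7,8,9}  [accepting]
after full input: {7,8,9}  (accept=7 in)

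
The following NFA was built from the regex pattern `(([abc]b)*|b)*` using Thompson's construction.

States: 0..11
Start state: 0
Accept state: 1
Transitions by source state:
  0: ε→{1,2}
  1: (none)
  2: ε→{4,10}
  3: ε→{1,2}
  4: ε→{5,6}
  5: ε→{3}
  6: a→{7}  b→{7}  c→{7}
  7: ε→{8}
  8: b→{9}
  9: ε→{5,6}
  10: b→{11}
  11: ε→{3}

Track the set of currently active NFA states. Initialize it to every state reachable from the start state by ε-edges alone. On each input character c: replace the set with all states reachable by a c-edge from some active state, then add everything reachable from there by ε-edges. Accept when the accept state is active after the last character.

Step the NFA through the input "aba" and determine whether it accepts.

initial (ε-close {0}): {0,1,2,3,4,5,6,10}
'a' @ 1: {7,8}
'b' @ 2: {1,2,3,4,5,6,9,10}  [accepting]
'a' @ 3: {7,8}
final: {7,8}; accept 1 not in set

Answer: REJECT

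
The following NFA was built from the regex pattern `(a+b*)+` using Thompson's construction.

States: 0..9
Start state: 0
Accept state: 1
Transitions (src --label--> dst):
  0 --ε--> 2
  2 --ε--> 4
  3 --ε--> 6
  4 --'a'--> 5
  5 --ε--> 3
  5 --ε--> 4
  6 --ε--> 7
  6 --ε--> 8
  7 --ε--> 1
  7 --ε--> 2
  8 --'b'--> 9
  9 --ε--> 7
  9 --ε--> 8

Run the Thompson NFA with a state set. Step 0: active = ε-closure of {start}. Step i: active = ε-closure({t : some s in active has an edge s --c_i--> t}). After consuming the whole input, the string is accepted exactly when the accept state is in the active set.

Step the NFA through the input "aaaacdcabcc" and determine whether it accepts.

start: ε-closure({0}) = {0,2,4}
'a' @ 1: {1,2,3,4,5,6,7,8}  (accept∈set)
'a' @ 2: {1,2,3,4,5,6,7,8}  (accept∈set)
'a' @ 3: {1,2,3,4,5,6,7,8}  (accept∈set)
'a' @ 4: {1,2,3,4,5,6,7,8}  (accept∈set)
'c' @ 5: {}  — dead — no transitions
rest 'dcabcc' ignored (set empty)
final: {}; accept 1 not in set

Answer: REJECT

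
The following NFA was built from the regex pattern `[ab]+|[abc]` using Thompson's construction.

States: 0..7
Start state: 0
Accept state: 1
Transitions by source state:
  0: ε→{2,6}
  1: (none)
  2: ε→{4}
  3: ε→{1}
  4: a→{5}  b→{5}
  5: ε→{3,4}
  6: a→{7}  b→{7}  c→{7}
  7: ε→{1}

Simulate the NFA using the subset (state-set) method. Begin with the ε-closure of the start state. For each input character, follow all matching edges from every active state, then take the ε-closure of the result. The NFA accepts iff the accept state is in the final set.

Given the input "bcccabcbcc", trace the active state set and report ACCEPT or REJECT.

Answer: REJECT

Trace:
initial (ε-close {0}): {0,2,4,6}
'b' @ 1: {1,3,4,5,7}  (accept∈set)
'c' @ 2: {}  — no active states
rest 'ccabcbcc' ignored (set empty)
after full input: {}  (accept=1 not in)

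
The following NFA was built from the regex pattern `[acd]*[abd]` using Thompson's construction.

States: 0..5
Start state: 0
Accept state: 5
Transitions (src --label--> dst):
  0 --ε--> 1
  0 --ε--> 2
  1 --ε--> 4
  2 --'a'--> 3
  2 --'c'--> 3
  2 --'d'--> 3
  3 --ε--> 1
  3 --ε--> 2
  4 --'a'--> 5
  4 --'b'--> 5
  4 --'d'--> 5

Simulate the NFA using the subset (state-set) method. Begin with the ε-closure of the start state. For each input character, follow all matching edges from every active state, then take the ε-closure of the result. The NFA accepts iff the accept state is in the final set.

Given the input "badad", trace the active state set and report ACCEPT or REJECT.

S₀ = ε-closure({0}) = {0,1,2,4}
'b' @ 1: {5}  ✓accept
'a' @ 2: {}  — state set empty
rest 'dad' ignored (set empty)
after full input: {}  (accept=5 not in)

Answer: REJECT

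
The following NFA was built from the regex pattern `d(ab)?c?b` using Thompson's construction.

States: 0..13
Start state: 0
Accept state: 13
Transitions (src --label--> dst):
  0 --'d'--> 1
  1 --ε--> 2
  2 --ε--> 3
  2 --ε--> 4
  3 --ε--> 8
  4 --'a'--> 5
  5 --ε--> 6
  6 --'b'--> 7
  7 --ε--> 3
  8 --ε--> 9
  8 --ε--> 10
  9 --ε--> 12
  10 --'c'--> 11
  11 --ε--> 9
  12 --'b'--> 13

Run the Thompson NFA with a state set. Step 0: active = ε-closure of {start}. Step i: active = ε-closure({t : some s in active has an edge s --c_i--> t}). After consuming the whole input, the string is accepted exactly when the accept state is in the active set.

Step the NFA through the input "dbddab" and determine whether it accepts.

S₀ = ε-closure({0}) = {0}
'd' @ 1: {1,2,3,4,8,9,10,12}
'b' @ 2: {13}  ✓accept
'd' @ 3: {}  — state set empty
rest 'dab' ignored (set empty)
end set {} — state 13 not in

Answer: REJECT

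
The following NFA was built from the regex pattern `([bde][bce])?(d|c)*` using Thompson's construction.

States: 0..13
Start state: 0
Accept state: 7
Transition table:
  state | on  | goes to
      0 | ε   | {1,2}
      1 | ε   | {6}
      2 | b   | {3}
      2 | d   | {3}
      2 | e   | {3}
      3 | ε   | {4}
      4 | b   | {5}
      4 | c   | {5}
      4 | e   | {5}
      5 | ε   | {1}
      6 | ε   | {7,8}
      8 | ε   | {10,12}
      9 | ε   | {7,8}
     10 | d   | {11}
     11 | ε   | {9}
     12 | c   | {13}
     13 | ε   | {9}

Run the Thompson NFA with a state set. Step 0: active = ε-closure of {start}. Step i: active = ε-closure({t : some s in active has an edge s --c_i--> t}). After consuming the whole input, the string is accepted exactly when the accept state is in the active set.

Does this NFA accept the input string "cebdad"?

start: ε-closure({0}) = {0,1,2,6,7,8,10,12}
'c' @ 1: {7,8,9,10,12,13}  [accepting]
'e' @ 2: {}  — dead — no transitions
rest 'bdad' ignored (set empty)
after full input: {}  (accept=7 not in)

Answer: REJECT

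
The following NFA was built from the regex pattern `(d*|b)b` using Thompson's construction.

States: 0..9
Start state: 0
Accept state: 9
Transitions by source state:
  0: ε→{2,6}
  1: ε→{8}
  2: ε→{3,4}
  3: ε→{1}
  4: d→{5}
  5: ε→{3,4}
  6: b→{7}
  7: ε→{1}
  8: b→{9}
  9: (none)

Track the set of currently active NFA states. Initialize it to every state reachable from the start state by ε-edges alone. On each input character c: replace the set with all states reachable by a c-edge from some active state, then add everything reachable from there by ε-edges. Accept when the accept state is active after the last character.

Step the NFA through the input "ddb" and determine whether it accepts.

S₀ = ε-closure({0}) = {0,1,2,3,4,6,8}
'd' @ 1: {1,3,4,5,8}
'd' @ 2: {1,3,4,5,8}
'b' @ 3: {9}  [accepting]
end set {9} — state 9 in

Answer: ACCEPT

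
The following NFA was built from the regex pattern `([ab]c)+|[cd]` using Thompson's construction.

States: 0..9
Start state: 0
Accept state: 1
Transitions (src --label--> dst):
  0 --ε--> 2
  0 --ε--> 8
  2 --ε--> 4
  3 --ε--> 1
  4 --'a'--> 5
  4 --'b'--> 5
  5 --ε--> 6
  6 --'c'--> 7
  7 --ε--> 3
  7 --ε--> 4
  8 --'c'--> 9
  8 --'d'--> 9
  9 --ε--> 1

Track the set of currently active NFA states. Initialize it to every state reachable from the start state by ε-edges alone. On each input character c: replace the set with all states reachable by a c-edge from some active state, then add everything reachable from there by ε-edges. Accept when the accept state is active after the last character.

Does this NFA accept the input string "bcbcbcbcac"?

S₀ = ε-closure({0}) = {0,2,4,8}
'b' @ 1: {5,6}
'c' @ 2: {1,3,4,7}  [accepting]
'b' @ 3: {5,6}
'c' @ 4: {1,3,4,7}  [accepting]
'b' @ 5: {5,6}
'c' @ 6: {1,3,4,7}  [accepting]
'b' @ 7: {5,6}
'c' @ 8: {1,3,4,7}  [accepting]
'a' @ 9: {5,6}
'c' @ 10: {1,3,4,7}  [accepting]
end set {1,3,4,7} — state 1 in

Answer: ACCEPT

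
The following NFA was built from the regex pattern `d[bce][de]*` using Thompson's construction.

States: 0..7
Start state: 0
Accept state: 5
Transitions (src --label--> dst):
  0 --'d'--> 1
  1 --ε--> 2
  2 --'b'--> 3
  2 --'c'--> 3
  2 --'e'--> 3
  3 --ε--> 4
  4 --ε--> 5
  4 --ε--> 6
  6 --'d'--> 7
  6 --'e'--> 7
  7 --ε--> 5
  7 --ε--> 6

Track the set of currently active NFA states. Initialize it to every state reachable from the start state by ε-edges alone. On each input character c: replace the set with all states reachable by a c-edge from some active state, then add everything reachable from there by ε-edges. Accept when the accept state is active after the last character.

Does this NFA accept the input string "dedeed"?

S₀ = ε-closure({0}) = {0}
'd' @ 1: {1,2}
'e' @ 2: {3,4,5,6}  [accepting]
'd' @ 3: {5,6,7}  [accepting]
'e' @ 4: {5,6,7}  [accepting]
'e' @ 5: {5,6,7}  [accepting]
'd' @ 6: {5,6,7}  [accepting]
end set {5,6,7} — state 5 in

Answer: ACCEPT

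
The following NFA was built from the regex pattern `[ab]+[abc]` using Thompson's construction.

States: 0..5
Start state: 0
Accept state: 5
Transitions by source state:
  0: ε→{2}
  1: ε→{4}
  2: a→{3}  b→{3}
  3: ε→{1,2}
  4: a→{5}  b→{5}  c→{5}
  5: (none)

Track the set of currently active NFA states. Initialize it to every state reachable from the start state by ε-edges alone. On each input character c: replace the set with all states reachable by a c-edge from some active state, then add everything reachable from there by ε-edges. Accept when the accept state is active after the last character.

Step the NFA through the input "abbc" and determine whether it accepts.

start: ε-closure({0}) = {0,2}
'a' @ 1: {1,2,3,4}
'b' @ 2: {1,2,3,4,5}  [accepting]
'b' @ 3: {1,2,3,4,5}  [accepting]
'c' @ 4: {5}  [accepting]
after full input: {5}  (accept=5 in)

Answer: ACCEPT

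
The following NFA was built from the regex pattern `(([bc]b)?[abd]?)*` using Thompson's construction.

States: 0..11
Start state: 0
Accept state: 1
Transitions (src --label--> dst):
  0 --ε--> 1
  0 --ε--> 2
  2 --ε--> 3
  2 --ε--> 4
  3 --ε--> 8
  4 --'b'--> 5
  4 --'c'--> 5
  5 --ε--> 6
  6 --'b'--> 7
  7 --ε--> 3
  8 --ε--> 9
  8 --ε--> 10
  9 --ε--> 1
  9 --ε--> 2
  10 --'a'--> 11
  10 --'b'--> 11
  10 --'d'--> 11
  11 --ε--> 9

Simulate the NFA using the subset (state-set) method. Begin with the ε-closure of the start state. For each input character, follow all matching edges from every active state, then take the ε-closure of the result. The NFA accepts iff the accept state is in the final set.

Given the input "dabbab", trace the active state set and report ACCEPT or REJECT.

start: ε-closure({0}) = {0,1,2,3,4,8,9,10}
'd' @ 1: {1,2,3,4,8,9,10,11}  ✓accept
'a' @ 2: {1,2,3,4,8,9,10,11}  ✓accept
'b' @ 3: {1,2,3,4,5,6,8,9,10,11}  ✓accept
'b' @ 4: {1,2,3,4,5,6,7,8,9,10,11}  ✓accept
'a' @ 5: {1,2,3,4,8,9,10,11}  ✓accept
'b' @ 6: {1,2,3,4,5,6,8,9,10,11}  ✓accept
after full input: {1,2,3,4,5,6,8,9,10,11}  (accept=1 in)

Answer: ACCEPT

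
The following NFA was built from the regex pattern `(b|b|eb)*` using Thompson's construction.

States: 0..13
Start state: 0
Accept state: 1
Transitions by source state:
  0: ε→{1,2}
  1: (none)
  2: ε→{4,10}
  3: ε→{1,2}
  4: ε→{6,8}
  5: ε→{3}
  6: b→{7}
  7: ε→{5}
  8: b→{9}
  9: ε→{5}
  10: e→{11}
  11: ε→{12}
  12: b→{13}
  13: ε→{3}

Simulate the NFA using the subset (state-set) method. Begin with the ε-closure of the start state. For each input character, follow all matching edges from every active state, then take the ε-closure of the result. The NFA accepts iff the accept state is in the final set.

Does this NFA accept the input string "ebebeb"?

start: ε-closure({0}) = {0,1,2,4,6,8,10}
'e' @ 1: {11,12}
'b' @ 2: {1,2,3,4,6,8,10,13}  (accept∈set)
'e' @ 3: {11,12}
'b' @ 4: {1,2,3,4,6,8,10,13}  (accept∈set)
'e' @ 5: {11,12}
'b' @ 6: {1,2,3,4,6,8,10,13}  (accept∈set)
end set {1,2,3,4,6,8,10,13} — state 1 in

Answer: ACCEPT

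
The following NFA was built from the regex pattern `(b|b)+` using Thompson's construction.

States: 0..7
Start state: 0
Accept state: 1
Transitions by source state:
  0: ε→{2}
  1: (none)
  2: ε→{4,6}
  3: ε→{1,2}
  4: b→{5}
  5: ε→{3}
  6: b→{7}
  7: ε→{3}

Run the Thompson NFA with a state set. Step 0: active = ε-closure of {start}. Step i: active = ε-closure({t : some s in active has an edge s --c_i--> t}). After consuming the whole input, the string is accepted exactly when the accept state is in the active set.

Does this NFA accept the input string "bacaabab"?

S₀ = ε-closure({0}) = {0,2,4,6}
'b' @ 1: {1,2,3,4,5,6,7}  (accept∈set)
'a' @ 2: {}  — no active states
rest 'caabab' ignored (set empty)
final: {}; accept 1 not in set

Answer: REJECT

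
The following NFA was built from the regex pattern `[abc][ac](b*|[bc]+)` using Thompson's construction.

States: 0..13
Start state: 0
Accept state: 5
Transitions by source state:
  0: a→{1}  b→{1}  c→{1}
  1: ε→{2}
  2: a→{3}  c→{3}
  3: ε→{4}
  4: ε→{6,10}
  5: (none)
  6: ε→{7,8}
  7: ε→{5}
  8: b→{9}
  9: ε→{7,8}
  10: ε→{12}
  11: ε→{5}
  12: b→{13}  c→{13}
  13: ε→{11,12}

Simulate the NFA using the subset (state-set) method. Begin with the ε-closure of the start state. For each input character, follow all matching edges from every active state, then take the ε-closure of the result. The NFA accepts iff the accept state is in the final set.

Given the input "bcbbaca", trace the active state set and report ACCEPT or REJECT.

Answer: REJECT

Steps:
S₀ = ε-closure({0}) = {0}
'b' @ 1: {1,2}
'c' @ 2: {3,4,5,6,7,8,10,12}  ✓accept
'b' @ 3: {5,7,8,9,11,12,13}  ✓accept
'b' @ 4: {5,7,8,9,11,12,13}  ✓accept
'a' @ 5: {}  — no active states
rest 'ca' ignored (set empty)
final: {}; accept 5 not in set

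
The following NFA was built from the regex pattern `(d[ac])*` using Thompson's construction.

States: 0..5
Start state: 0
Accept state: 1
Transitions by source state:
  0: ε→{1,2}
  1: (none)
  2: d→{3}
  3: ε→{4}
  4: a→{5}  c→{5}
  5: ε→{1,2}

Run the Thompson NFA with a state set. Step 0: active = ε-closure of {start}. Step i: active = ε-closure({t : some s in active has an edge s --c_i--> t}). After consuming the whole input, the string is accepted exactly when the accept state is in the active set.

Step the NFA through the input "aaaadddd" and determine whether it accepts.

start: ε-closure({0}) = {0,1,2}
'a' @ 1: {}  — dead — no transitions
rest 'aaadddd' ignored (set empty)
after full input: {}  (accept=1 not in)

Answer: REJECT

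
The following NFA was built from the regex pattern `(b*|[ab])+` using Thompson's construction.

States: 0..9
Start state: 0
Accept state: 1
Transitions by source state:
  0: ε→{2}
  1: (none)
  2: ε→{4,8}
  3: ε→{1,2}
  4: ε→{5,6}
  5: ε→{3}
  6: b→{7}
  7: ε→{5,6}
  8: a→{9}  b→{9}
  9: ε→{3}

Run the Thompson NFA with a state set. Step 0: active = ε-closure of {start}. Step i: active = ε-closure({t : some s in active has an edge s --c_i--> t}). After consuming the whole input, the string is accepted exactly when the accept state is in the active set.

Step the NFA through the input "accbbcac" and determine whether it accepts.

Answer: REJECT

Trace:
start: ε-closure({0}) = {0,1,2,3,4,5,6,8}
'a' @ 1: {1,2,3,4,5,6,8,9}  [accepting]
'c' @ 2: {}  — state set empty
rest 'cbbcac' ignored (set empty)
after full input: {}  (accept=1 not in)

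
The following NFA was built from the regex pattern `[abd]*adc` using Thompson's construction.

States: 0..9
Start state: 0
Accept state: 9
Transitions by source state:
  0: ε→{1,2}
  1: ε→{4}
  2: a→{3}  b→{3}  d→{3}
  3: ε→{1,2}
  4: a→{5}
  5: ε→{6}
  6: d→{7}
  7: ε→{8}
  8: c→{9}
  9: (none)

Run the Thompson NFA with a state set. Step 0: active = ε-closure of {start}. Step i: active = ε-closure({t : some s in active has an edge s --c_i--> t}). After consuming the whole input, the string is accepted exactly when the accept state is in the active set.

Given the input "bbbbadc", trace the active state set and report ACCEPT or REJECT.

Answer: ACCEPT

Steps:
initial (ε-close {0}): {0,1,2,4}
'b' @ 1: {1,2,3,4}
'b' @ 2: {1,2,3,4}
'b' @ 3: {1,2,3,4}
'b' @ 4: {1,2,3,4}
'a' @ 5: {1,2,3,4,5,6}
'd' @ 6: {1,2,3,4,7,8}
'c' @ 7: {9}  (accept∈set)
final: {9}; accept 9 in set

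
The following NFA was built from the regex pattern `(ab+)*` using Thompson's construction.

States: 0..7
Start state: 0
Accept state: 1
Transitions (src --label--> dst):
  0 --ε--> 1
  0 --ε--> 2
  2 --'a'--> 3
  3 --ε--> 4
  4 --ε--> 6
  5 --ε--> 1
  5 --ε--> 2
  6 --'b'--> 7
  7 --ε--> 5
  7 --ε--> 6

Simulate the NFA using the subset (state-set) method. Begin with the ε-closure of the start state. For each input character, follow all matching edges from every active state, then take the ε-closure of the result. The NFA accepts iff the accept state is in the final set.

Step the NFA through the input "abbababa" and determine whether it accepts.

Answer: REJECT

Steps:
initial (ε-close {0}): {0,1,2}
'a' @ 1: {3,4,6}
'b' @ 2: {1,2,5,6,7}  [accepting]
'b' @ 3: {1,2,5,6,7}  [accepting]
'a' @ 4: {3,4,6}
'b' @ 5: {1,2,5,6,7}  [accepting]
'a' @ 6: {3,4,6}
'b' @ 7: {1,2,5,6,7}  [accepting]
'a' @ 8: {3,4,6}
end set {3,4,6} — state 1 not in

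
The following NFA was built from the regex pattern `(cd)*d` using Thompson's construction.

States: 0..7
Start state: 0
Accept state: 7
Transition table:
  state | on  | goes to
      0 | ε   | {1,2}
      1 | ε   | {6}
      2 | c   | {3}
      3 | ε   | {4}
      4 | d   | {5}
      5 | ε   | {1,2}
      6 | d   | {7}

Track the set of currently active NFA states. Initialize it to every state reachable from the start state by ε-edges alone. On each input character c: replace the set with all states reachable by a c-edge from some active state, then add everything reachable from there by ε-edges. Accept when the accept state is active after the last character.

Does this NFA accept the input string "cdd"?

Answer: ACCEPT

Trace:
initial (ε-close {0}): {0,1,2,6}
'c' @ 1: {3,4}
'd' @ 2: {1,2,5,6}
'd' @ 3: {7}  ✓accept
final: {7}; accept 7 in set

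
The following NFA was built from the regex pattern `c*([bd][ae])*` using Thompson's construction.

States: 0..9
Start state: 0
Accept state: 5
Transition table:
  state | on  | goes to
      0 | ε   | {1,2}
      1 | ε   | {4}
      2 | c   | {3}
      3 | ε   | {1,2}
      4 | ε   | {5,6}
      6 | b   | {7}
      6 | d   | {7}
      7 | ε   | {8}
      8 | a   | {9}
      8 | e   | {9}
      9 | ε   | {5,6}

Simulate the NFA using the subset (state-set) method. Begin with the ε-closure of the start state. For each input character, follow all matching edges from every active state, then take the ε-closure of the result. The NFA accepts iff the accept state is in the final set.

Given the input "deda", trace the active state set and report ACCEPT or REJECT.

initial (ε-close {0}): {0,1,2,4,5,6}
'd' @ 1: {7,8}
'e' @ 2: {5,6,9}  ✓accept
'd' @ 3: {7,8}
'a' @ 4: {5,6,9}  ✓accept
final: {5,6,9}; accept 5 in set

Answer: ACCEPT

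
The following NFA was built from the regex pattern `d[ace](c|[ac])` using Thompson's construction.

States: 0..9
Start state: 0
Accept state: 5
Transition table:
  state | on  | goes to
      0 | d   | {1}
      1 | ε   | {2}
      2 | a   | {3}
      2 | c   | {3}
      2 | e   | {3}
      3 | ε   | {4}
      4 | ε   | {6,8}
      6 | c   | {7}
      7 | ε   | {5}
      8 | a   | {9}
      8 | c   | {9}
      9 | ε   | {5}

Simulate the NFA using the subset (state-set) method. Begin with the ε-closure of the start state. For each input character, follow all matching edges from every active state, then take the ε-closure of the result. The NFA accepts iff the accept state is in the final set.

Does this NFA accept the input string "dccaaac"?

Answer: REJECT

Derivation:
S₀ = ε-closure({0}) = {0}
'd' @ 1: {1,2}
'c' @ 2: {3,4,6,8}
'c' @ 3: {5,7,9}  ✓accept
'a' @ 4: {}  — state set empty
rest 'aac' ignored (set empty)
end set {} — state 5 not in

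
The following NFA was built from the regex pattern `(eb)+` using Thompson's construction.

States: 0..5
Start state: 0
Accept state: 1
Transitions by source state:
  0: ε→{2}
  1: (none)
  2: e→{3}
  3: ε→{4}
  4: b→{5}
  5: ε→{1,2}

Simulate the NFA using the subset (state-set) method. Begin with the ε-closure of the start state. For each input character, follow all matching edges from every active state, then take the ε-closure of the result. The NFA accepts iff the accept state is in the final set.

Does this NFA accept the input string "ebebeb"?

Answer: ACCEPT

Derivation:
initial (ε-close {0}): {0,2}
'e' @ 1: {3,4}
'b' @ 2: {1,2,5}  [accepting]
'e' @ 3: {3,4}
'b' @ 4: {1,2,5}  [accepting]
'e' @ 5: {3,4}
'b' @ 6: {1,2,5}  [accepting]
end set {1,2,5} — state 1 in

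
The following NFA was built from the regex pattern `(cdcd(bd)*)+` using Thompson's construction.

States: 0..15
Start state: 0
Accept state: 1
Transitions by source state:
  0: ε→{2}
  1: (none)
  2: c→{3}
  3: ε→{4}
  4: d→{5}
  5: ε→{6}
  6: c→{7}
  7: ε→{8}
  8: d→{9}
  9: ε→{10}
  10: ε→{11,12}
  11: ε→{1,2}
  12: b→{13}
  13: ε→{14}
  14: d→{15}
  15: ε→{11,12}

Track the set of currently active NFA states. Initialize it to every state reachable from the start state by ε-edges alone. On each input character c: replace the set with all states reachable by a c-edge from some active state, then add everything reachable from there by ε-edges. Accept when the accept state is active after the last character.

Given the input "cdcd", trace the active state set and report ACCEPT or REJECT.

Answer: ACCEPT

Trace:
start: ε-closure({0}) = {0,2}
'c' @ 1: {3,4}
'd' @ 2: {5,6}
'c' @ 3: {7,8}
'd' @ 4: {1,2,9,10,11,12}  ✓accept
final: {1,2,9,10,11,12}; accept 1 in set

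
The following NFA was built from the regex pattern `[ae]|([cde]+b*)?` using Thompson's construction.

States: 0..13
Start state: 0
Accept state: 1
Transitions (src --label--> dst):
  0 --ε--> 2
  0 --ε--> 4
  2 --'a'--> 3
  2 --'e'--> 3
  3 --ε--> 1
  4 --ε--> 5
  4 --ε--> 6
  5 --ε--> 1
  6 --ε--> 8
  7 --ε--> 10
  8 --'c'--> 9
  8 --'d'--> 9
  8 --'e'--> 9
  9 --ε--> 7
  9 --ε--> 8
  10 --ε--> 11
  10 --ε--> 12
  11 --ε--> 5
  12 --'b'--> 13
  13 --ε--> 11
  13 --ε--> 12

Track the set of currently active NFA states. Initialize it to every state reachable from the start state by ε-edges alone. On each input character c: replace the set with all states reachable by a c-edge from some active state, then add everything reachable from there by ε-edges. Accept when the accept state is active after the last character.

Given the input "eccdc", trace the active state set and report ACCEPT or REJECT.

Answer: ACCEPT

Derivation:
initial (ε-close {0}): {0,1,2,4,5,6,8}
'e' @ 1: {1,3,5,7,8,9,10,11,12}  [accepting]
'c' @ 2: {1,5,7,8,9,10,11,12}  [accepting]
'c' @ 3: {1,5,7,8,9,10,11,12}  [accepting]
'd' @ 4: {1,5,7,8,9,10,11,12}  [accepting]
'c' @ 5: {1,5,7,8,9,10,11,12}  [accepting]
final: {1,5,7,8,9,10,11,12}; accept 1 in set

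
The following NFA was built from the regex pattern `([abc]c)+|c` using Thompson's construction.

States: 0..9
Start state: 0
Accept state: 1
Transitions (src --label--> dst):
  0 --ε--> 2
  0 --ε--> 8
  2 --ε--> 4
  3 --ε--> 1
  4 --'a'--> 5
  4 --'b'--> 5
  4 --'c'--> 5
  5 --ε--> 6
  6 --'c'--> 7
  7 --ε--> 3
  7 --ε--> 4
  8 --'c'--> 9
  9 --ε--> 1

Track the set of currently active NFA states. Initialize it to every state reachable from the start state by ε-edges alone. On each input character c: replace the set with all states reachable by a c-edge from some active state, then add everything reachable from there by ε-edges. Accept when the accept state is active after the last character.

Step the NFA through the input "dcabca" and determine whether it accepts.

initial (ε-close {0}): {0,2,4,8}
'd' @ 1: {}  — no active states
rest 'cabca' ignored (set empty)
after full input: {}  (accept=1 not in)

Answer: REJECT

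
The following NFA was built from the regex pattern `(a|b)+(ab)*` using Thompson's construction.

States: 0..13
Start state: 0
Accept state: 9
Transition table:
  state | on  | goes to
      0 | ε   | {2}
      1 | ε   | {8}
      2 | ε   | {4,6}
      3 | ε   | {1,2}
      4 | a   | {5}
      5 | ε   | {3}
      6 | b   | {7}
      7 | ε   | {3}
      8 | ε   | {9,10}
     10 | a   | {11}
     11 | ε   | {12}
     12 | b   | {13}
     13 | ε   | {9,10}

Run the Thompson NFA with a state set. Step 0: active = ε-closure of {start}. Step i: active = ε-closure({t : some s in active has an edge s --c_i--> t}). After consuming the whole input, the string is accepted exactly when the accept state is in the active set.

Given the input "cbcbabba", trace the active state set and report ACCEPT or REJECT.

S₀ = ε-closure({0}) = {0,2,4,6}
'c' @ 1: {}  — no active states
rest 'bcbabba' ignored (set empty)
after full input: {}  (accept=9 not in)

Answer: REJECT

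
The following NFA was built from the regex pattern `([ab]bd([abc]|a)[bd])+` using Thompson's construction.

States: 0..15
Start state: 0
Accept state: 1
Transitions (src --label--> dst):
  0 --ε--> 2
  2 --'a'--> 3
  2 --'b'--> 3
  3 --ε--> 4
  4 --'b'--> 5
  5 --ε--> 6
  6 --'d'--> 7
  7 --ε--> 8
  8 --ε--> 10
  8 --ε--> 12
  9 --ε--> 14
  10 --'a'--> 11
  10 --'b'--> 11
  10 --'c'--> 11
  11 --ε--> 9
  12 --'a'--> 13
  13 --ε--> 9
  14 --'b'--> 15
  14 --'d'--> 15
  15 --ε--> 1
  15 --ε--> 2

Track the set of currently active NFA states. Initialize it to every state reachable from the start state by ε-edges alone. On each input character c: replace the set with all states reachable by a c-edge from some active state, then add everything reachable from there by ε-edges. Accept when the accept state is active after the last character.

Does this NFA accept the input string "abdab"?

start: ε-closure({0}) = {0,2}
'a' @ 1: {3,4}
'b' @ 2: {5,6}
'd' @ 3: {7,8,10,12}
'a' @ 4: {9,11,13,14}
'b' @ 5: {1,2,15}  [accepting]
end set {1,2,15} — state 1 in

Answer: ACCEPT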